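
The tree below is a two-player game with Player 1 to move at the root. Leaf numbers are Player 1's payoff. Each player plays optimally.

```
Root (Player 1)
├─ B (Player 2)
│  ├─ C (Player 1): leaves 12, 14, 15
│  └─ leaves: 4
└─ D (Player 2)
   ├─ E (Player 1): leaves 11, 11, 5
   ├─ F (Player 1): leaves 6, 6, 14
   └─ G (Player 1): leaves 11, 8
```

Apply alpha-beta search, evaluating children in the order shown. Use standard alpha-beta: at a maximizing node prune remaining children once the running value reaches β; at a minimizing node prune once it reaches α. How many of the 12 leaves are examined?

C [α=-∞,β=+∞]: v=15
B [α=-∞,β=+∞]: v=4
E [α=4,β=+∞]: v=11
F [α=4,β=11]: v=14
G [α=4,β=11]: v=11 after child 1 ≥ β → β-cutoff, skip 1
D [α=4,β=+∞]: v=11
Root [α=-∞,β=+∞]: v=11
Leaves evaluated: 11 of 12.

11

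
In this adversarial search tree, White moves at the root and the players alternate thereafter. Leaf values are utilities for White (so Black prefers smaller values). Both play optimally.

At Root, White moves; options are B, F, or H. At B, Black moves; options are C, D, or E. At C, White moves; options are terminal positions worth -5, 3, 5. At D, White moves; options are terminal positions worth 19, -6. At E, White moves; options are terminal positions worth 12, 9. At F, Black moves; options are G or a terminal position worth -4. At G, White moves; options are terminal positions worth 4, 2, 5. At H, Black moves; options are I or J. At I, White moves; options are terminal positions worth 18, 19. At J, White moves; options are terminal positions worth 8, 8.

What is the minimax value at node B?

5

C: max(-5, 3, 5) = 5
D: max(19, -6) = 19
E: max(12, 9) = 12
B: min(5, 19, 12) = 5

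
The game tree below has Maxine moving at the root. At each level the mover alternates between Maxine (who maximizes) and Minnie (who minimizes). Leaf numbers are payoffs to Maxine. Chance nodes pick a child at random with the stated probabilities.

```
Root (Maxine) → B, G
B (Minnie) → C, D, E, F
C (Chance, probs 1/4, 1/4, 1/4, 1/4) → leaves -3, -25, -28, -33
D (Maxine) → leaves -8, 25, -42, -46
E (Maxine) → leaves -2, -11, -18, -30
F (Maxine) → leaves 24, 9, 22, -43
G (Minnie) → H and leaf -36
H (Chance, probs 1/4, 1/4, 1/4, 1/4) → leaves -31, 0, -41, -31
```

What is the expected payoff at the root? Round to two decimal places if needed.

C (Chance): 1/4·-3 + 1/4·-25 + 1/4·-28 + 1/4·-33 = -22.25
D (Maxine): max(-8, 25, -42, -46) = 25
E (Maxine): max(-2, -11, -18, -30) = -2
F (Maxine): max(24, 9, 22, -43) = 24
B (Minnie): min(-22.25, 25, -2, 24) = -22.25
H (Chance): 1/4·-31 + 1/4·0 + 1/4·-41 + 1/4·-31 = -25.75
G (Minnie): min(-25.75, -36) = -36
Root (Maxine): max(-22.25, -36) = -22.25

-22.25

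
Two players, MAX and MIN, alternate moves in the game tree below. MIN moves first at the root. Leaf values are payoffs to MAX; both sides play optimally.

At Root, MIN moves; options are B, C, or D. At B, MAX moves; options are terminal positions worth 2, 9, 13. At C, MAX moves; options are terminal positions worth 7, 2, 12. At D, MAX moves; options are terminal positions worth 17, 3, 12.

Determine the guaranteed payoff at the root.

B (MAX): max(2, 9, 13) = 13
C (MAX): max(7, 2, 12) = 12
D (MAX): max(17, 3, 12) = 17
Root (MIN): min(13, 12, 17) = 12

12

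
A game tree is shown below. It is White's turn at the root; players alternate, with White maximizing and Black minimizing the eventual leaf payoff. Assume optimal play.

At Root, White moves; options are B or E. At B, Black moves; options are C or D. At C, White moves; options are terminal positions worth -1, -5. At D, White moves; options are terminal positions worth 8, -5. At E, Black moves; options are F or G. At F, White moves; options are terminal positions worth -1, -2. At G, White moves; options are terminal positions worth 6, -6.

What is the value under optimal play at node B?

C: max(-1, -5) = -1
D: max(8, -5) = 8
B: min(-1, 8) = -1

-1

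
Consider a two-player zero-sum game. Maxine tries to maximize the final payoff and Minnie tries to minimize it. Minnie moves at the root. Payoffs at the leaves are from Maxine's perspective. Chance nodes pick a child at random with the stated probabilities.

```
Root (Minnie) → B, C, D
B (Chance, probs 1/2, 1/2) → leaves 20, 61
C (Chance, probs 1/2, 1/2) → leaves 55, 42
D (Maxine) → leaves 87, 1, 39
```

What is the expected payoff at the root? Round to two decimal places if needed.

40.5

B (Chance): 1/2·20 + 1/2·61 = 40.5
C (Chance): 1/2·55 + 1/2·42 = 48.5
D (Maxine): max(87, 1, 39) = 87
Root (Minnie): min(40.5, 48.5, 87) = 40.5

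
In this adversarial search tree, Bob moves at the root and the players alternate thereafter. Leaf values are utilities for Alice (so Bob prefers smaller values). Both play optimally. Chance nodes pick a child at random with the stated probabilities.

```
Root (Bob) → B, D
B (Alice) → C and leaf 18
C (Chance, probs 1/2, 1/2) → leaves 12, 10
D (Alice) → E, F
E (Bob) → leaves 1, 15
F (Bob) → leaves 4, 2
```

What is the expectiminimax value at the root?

2

C (Chance): 1/2·12 + 1/2·10 = 11
B (Alice): max(11, 18) = 18
E (Bob): min(1, 15) = 1
F (Bob): min(4, 2) = 2
D (Alice): max(1, 2) = 2
Root (Bob): min(18, 2) = 2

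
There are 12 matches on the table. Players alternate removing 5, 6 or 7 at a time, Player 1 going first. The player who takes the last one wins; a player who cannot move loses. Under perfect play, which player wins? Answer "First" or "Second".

Mark each pile size as W (mover wins) or L (mover loses):
i:   0  1  2  3  4  5  6  7  8  9 10 11 12
     L  L  L  L  L  W  W  W  W  W  W  W  L
Position 12 is L, so the second player wins.

Second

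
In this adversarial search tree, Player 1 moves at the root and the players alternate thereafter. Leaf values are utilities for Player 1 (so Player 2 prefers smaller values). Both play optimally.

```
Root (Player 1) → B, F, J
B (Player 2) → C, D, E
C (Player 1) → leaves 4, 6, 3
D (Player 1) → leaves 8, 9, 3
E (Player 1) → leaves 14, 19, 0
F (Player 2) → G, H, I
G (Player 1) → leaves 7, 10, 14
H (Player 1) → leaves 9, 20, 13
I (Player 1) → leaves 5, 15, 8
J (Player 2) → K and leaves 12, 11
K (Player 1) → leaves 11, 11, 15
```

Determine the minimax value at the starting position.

14

C (Player 1): max(4, 6, 3) = 6
D (Player 1): max(8, 9, 3) = 9
E (Player 1): max(14, 19, 0) = 19
B (Player 2): min(6, 9, 19) = 6
G (Player 1): max(7, 10, 14) = 14
H (Player 1): max(9, 20, 13) = 20
I (Player 1): max(5, 15, 8) = 15
F (Player 2): min(14, 20, 15) = 14
K (Player 1): max(11, 11, 15) = 15
J (Player 2): min(15, 12, 11) = 11
Root (Player 1): max(6, 14, 11) = 14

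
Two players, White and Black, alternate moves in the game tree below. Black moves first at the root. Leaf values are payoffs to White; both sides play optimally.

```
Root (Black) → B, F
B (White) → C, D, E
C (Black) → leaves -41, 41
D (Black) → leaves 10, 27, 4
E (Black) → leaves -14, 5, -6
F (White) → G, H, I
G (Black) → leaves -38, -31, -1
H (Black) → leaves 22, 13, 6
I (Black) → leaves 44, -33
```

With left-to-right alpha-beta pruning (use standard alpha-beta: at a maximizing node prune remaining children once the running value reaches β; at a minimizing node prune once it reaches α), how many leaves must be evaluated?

C [α=-∞,β=+∞]: v=-41
D [α=-41,β=+∞]: v=4
E [α=4,β=+∞]: v=-14 after child 1 ≤ α → α-cutoff, skip 2
B [α=-∞,β=+∞]: v=4
G [α=-∞,β=4]: v=-38
H [α=-38,β=4]: v=6
F [α=-∞,β=4]: v=6 after child 2 ≥ β → β-cutoff, skip 1
Root [α=-∞,β=+∞]: v=4
Leaves evaluated: 12 of 16.

12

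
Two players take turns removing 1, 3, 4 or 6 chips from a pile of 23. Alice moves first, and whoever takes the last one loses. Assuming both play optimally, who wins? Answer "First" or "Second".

i:   0  1  2  3  4  5  6  7  8  9 10 11 12 13 14 15 16 17 18 19 20 21 22 23
     W  L  W  L  W  W  W  W  L  W  L  W  W  W  W  L  W  L  W  W  W  W  L  W
Position 23 is W, so the first player wins.

First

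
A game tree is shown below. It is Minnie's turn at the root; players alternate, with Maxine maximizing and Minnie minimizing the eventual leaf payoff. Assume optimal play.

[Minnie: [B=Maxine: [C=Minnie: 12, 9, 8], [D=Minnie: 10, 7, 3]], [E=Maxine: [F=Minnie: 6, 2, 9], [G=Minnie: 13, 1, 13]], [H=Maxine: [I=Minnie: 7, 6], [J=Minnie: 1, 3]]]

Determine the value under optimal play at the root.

2

C (Minnie): min(12, 9, 8) = 8
D (Minnie): min(10, 7, 3) = 3
B (Maxine): max(8, 3) = 8
F (Minnie): min(6, 2, 9) = 2
G (Minnie): min(13, 1, 13) = 1
E (Maxine): max(2, 1) = 2
I (Minnie): min(7, 6) = 6
J (Minnie): min(1, 3) = 1
H (Maxine): max(6, 1) = 6
Root (Minnie): min(8, 2, 6) = 2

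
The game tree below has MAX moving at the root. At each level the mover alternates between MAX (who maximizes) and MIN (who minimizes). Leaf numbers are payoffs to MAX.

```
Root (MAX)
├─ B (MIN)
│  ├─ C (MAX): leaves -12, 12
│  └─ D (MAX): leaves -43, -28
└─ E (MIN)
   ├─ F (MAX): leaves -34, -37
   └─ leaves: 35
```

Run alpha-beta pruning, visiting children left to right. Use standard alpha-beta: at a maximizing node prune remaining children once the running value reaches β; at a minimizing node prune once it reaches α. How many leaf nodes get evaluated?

6

C [α=-∞,β=+∞]: v=12
D [α=-∞,β=12]: v=-28
B [α=-∞,β=+∞]: v=-28
F [α=-28,β=+∞]: v=-34
E [α=-28,β=+∞]: v=-34 after child 1 ≤ α → α-cutoff, skip 1
Root [α=-∞,β=+∞]: v=-28
Leaves evaluated: 6 of 7.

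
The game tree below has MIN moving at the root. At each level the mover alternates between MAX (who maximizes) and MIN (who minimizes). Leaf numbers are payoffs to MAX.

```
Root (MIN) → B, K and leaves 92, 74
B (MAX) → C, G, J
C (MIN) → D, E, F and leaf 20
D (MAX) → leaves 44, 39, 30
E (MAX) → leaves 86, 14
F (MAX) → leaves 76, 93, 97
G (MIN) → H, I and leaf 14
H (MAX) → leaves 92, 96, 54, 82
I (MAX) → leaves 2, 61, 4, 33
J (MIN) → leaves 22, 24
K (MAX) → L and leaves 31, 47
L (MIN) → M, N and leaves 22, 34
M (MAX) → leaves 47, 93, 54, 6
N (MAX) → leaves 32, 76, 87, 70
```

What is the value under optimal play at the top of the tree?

D (MAX): max(44, 39, 30) = 44
E (MAX): max(86, 14) = 86
F (MAX): max(76, 93, 97) = 97
C (MIN): min(44, 86, 97, 20) = 20
H (MAX): max(92, 96, 54, 82) = 96
I (MAX): max(2, 61, 4, 33) = 61
G (MIN): min(96, 61, 14) = 14
J (MIN): min(22, 24) = 22
B (MAX): max(20, 14, 22) = 22
M (MAX): max(47, 93, 54, 6) = 93
N (MAX): max(32, 76, 87, 70) = 87
L (MIN): min(93, 87, 22, 34) = 22
K (MAX): max(22, 31, 47) = 47
Root (MIN): min(22, 47, 92, 74) = 22

22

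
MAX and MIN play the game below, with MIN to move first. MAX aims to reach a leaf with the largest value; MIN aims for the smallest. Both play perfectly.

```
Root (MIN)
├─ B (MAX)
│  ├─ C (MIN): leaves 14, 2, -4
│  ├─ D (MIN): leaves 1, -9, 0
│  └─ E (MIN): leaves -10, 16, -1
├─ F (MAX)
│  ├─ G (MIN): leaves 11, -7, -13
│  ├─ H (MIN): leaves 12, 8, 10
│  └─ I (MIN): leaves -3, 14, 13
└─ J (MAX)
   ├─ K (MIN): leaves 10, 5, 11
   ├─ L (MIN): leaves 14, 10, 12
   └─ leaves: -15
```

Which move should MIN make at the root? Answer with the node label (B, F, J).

C (MIN): min(14, 2, -4) = -4
D (MIN): min(1, -9, 0) = -9
E (MIN): min(-10, 16, -1) = -10
B (MAX): max(-4, -9, -10) = -4
G (MIN): min(11, -7, -13) = -13
H (MIN): min(12, 8, 10) = 8
I (MIN): min(-3, 14, 13) = -3
F (MAX): max(-13, 8, -3) = 8
K (MIN): min(10, 5, 11) = 5
L (MIN): min(14, 10, 12) = 10
J (MAX): max(5, 10, -15) = 10
Root (MIN): min(-4, 8, 10) = -4
MIN picks the child with the lowest value: B (value -4).

B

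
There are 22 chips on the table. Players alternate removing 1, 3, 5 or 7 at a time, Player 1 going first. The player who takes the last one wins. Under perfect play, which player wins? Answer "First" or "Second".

W/L table (W = player to move can force a win):
i:   0  1  2  3  4  5  6  7  8  9 10 11 12 13 14 15 16 17 18 19 20 21 22
     L  W  L  W  L  W  L  W  L  W  L  W  L  W  L  W  L  W  L  W  L  W  L
Position 22 is L, so the second player wins.

Second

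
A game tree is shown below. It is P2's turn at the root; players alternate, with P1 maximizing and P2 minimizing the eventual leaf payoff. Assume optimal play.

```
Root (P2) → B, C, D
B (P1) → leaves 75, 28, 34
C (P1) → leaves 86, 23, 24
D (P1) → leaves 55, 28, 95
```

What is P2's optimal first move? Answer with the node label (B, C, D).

B

B (P1): max(75, 28, 34) = 75
C (P1): max(86, 23, 24) = 86
D (P1): max(55, 28, 95) = 95
Root (P2): min(75, 86, 95) = 75
P2 picks the child with the lowest value: B (value 75).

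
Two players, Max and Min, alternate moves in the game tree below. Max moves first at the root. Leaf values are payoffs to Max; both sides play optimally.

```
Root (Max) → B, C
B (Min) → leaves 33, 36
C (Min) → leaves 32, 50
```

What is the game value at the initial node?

33

B (Min): min(33, 36) = 33
C (Min): min(32, 50) = 32
Root (Max): max(33, 32) = 33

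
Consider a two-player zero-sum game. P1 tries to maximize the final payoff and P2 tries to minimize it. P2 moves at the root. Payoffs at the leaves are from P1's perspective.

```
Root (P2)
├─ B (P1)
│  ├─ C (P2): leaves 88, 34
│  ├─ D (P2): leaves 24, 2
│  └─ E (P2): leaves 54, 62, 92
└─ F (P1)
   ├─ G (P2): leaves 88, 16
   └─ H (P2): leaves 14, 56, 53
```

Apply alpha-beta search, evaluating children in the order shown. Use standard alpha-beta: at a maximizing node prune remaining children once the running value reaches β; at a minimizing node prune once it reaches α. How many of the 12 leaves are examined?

C [α=-∞,β=+∞]: v=34
D [α=34,β=+∞]: v=24 after child 1 ≤ α → α-cutoff, skip 1
E [α=34,β=+∞]: v=54
B [α=-∞,β=+∞]: v=54
G [α=-∞,β=54]: v=16
H [α=16,β=54]: v=14 after child 1 ≤ α → α-cutoff, skip 2
F [α=-∞,β=54]: v=16
Root [α=-∞,β=+∞]: v=16
Leaves evaluated: 9 of 12.

9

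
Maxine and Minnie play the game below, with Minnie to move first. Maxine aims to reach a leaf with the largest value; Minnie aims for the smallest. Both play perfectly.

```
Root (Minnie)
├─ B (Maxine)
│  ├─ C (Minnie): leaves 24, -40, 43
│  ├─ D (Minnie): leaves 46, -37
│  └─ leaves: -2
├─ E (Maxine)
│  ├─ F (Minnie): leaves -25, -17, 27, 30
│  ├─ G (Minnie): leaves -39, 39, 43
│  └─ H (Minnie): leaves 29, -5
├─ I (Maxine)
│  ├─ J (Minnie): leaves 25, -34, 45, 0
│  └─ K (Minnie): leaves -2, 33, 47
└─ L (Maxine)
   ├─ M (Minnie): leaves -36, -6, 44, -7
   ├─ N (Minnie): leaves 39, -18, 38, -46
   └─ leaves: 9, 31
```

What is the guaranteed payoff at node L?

31

M: min(-36, -6, 44, -7) = -36
N: min(39, -18, 38, -46) = -46
L: max(-36, -46, 9, 31) = 31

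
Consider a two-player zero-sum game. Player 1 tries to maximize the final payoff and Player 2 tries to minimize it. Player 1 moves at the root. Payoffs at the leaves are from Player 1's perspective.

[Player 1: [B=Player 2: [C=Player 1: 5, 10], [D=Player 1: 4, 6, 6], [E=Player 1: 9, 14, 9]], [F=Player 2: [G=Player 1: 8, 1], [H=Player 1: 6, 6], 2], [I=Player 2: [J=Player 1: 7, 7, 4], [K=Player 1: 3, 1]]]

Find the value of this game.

C (Player 1): max(5, 10) = 10
D (Player 1): max(4, 6, 6) = 6
E (Player 1): max(9, 14, 9) = 14
B (Player 2): min(10, 6, 14) = 6
G (Player 1): max(8, 1) = 8
H (Player 1): max(6, 6) = 6
F (Player 2): min(8, 6, 2) = 2
J (Player 1): max(7, 7, 4) = 7
K (Player 1): max(3, 1) = 3
I (Player 2): min(7, 3) = 3
Root (Player 1): max(6, 2, 3) = 6

6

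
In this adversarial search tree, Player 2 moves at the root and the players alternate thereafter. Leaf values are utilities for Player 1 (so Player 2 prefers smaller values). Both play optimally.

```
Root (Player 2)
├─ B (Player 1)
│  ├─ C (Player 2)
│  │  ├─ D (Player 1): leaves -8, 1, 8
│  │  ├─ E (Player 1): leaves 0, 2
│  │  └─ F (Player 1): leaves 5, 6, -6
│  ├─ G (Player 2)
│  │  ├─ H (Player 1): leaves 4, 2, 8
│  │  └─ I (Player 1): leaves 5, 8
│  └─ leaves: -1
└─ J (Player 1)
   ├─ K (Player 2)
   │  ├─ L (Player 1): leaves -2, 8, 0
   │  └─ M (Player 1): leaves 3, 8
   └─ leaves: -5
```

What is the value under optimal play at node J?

8

L: max(-2, 8, 0) = 8
M: max(3, 8) = 8
K: min(8, 8) = 8
J: max(8, -5) = 8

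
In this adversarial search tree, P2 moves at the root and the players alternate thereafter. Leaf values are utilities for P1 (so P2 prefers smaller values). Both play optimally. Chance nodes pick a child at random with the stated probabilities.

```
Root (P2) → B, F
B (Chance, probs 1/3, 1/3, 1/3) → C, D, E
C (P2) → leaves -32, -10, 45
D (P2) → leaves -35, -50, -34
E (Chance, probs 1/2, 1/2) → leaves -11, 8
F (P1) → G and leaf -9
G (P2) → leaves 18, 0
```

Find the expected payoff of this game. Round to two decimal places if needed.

-27.83

C (P2): min(-32, -10, 45) = -32
D (P2): min(-35, -50, -34) = -50
E (Chance): 1/2·-11 + 1/2·8 = -1.5
B (Chance): 1/3·-32 + 1/3·-50 + 1/3·-1.5 = -27.83
G (P2): min(18, 0) = 0
F (P1): max(0, -9) = 0
Root (P2): min(-27.83, 0) = -27.83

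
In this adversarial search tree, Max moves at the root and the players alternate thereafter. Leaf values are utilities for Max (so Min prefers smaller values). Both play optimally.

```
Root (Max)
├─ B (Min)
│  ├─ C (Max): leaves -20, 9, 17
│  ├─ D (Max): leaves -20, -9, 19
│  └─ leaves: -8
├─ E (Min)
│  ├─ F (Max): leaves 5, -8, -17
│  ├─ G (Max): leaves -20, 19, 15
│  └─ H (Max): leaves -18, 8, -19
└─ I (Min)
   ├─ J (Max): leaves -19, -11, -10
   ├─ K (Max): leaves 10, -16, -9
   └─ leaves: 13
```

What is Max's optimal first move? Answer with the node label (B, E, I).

E

C (Max): max(-20, 9, 17) = 17
D (Max): max(-20, -9, 19) = 19
B (Min): min(17, 19, -8) = -8
F (Max): max(5, -8, -17) = 5
G (Max): max(-20, 19, 15) = 19
H (Max): max(-18, 8, -19) = 8
E (Min): min(5, 19, 8) = 5
J (Max): max(-19, -11, -10) = -10
K (Max): max(10, -16, -9) = 10
I (Min): min(-10, 10, 13) = -10
Root (Max): max(-8, 5, -10) = 5
Max picks the child with the highest value: E (value 5).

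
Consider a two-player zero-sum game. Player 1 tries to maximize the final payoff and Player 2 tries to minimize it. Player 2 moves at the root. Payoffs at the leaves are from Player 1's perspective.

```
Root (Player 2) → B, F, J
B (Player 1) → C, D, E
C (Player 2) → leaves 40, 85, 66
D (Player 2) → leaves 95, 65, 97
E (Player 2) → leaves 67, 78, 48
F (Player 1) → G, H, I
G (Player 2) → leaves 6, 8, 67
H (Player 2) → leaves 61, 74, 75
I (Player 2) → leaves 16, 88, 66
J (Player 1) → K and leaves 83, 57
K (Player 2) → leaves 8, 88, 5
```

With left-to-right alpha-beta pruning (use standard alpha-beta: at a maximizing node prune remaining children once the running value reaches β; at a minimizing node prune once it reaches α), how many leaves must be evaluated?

C [α=-∞,β=+∞]: v=40
D [α=40,β=+∞]: v=65
E [α=65,β=+∞]: v=48
B [α=-∞,β=+∞]: v=65
G [α=-∞,β=65]: v=6
H [α=6,β=65]: v=61
I [α=61,β=65]: v=16 after child 1 ≤ α → α-cutoff, skip 2
F [α=-∞,β=65]: v=61
K [α=-∞,β=61]: v=5
J [α=-∞,β=61]: v=83 after child 2 ≥ β → β-cutoff, skip 1
Root [α=-∞,β=+∞]: v=61
Leaves evaluated: 20 of 23.

20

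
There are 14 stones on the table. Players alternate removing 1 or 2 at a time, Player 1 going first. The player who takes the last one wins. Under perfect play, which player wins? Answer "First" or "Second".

i:   0  1  2  3  4  5  6  7  8  9 10 11 12 13 14
     L  W  W  L  W  W  L  W  W  L  W  W  L  W  W
Position 14 is W, so the first player wins.

First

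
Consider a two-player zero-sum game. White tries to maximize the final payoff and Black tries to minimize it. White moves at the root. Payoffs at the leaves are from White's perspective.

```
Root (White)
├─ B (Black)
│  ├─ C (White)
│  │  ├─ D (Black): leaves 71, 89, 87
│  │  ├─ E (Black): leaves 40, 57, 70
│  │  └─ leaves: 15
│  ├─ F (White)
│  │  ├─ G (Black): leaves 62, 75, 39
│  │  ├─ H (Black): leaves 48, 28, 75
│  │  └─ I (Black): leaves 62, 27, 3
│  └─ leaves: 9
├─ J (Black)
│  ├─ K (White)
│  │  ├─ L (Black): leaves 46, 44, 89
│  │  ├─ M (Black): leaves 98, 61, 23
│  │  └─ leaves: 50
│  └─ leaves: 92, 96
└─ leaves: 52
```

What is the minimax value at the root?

D (Black): min(71, 89, 87) = 71
E (Black): min(40, 57, 70) = 40
C (White): max(71, 40, 15) = 71
G (Black): min(62, 75, 39) = 39
H (Black): min(48, 28, 75) = 28
I (Black): min(62, 27, 3) = 3
F (White): max(39, 28, 3) = 39
B (Black): min(71, 39, 9) = 9
L (Black): min(46, 44, 89) = 44
M (Black): min(98, 61, 23) = 23
K (White): max(44, 23, 50) = 50
J (Black): min(50, 92, 96) = 50
Root (White): max(9, 50, 52) = 52

52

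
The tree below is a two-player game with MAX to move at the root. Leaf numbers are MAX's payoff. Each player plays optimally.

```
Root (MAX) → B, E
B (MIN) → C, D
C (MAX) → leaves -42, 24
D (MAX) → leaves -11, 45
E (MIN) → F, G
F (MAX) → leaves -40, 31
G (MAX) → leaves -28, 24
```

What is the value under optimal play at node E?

F: max(-40, 31) = 31
G: max(-28, 24) = 24
E: min(31, 24) = 24

24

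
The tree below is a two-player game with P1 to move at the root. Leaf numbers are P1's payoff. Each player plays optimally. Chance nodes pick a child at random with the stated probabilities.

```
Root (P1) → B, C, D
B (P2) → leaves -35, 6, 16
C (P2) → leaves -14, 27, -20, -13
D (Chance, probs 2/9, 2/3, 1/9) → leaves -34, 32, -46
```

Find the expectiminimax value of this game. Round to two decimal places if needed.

B (P2): min(-35, 6, 16) = -35
C (P2): min(-14, 27, -20, -13) = -20
D (Chance): 2/9·-34 + 2/3·32 + 1/9·-46 = 8.67
Root (P1): max(-35, -20, 8.67) = 8.67

8.67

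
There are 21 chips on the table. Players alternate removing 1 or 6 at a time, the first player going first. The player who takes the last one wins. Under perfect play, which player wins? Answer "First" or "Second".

Second

i:   0  1  2  3  4  5  6  7  8  9 10 11 12 13 14 15 16 17 18 19 20 21
     L  W  L  W  L  W  W  L  W  L  W  L  W  W  L  W  L  W  L  W  W  L
Position 21 is L, so the second player wins.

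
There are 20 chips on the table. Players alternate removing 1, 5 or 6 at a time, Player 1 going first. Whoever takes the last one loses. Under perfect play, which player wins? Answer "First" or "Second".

First

Compute winning (W) and losing (L) positions by backward induction:
i:   0  1  2  3  4  5  6  7  8  9 10 11 12 13 14 15 16 17 18 19 20
     W  L  W  L  W  L  W  W  W  W  W  W  L  W  L  W  L  W  W  W  W
Position 20 is W, so the first player wins.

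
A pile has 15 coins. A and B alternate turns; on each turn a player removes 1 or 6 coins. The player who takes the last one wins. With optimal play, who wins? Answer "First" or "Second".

Mark each pile size as W (mover wins) or L (mover loses):
i:   0  1  2  3  4  5  6  7  8  9 10 11 12 13 14 15
     L  W  L  W  L  W  W  L  W  L  W  L  W  W  L  W
Position 15 is W, so the first player wins.

First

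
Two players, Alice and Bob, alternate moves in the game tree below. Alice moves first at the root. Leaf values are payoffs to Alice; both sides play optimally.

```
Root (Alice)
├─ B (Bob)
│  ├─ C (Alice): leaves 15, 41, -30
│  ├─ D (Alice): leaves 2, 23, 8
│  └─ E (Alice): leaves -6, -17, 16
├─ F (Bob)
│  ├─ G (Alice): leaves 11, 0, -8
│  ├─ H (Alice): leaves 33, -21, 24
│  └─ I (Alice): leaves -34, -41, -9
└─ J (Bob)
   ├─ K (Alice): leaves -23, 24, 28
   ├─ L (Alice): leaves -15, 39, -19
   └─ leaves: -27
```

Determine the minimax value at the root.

C (Alice): max(15, 41, -30) = 41
D (Alice): max(2, 23, 8) = 23
E (Alice): max(-6, -17, 16) = 16
B (Bob): min(41, 23, 16) = 16
G (Alice): max(11, 0, -8) = 11
H (Alice): max(33, -21, 24) = 33
I (Alice): max(-34, -41, -9) = -9
F (Bob): min(11, 33, -9) = -9
K (Alice): max(-23, 24, 28) = 28
L (Alice): max(-15, 39, -19) = 39
J (Bob): min(28, 39, -27) = -27
Root (Alice): max(16, -9, -27) = 16

16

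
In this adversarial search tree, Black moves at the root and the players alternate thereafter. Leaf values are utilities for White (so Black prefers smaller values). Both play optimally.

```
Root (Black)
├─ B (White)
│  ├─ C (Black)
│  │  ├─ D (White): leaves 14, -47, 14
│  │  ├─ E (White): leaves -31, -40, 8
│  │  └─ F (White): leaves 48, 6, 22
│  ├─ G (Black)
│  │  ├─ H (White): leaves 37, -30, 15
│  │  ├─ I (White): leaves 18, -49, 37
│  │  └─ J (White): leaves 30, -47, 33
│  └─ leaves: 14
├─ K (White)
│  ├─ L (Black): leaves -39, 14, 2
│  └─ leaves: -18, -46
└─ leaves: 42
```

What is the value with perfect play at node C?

D: max(14, -47, 14) = 14
E: max(-31, -40, 8) = 8
F: max(48, 6, 22) = 48
C: min(14, 8, 48) = 8

8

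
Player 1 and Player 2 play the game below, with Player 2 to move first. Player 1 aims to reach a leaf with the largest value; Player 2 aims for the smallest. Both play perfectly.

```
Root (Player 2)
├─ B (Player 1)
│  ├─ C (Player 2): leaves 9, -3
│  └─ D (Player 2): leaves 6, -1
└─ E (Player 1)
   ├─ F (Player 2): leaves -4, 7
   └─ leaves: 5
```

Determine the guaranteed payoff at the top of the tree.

-1

C (Player 2): min(9, -3) = -3
D (Player 2): min(6, -1) = -1
B (Player 1): max(-3, -1) = -1
F (Player 2): min(-4, 7) = -4
E (Player 1): max(-4, 5) = 5
Root (Player 2): min(-1, 5) = -1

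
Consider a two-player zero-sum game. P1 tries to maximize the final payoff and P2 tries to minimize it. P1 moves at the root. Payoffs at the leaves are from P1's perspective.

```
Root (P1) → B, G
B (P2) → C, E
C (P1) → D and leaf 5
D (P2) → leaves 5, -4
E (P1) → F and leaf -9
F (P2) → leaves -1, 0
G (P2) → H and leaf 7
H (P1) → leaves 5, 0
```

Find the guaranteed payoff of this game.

5

D (P2): min(5, -4) = -4
C (P1): max(-4, 5) = 5
F (P2): min(-1, 0) = -1
E (P1): max(-1, -9) = -1
B (P2): min(5, -1) = -1
H (P1): max(5, 0) = 5
G (P2): min(5, 7) = 5
Root (P1): max(-1, 5) = 5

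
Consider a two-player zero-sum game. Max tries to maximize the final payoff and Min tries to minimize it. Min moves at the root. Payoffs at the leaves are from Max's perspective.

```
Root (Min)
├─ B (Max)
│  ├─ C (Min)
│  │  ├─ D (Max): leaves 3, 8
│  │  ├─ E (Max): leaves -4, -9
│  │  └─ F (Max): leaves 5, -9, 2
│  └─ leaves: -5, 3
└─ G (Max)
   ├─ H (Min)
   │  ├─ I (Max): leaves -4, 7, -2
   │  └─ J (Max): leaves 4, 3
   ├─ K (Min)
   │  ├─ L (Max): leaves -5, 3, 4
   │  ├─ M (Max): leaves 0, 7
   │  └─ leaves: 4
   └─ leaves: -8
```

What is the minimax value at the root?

3

D (Max): max(3, 8) = 8
E (Max): max(-4, -9) = -4
F (Max): max(5, -9, 2) = 5
C (Min): min(8, -4, 5) = -4
B (Max): max(-4, -5, 3) = 3
I (Max): max(-4, 7, -2) = 7
J (Max): max(4, 3) = 4
H (Min): min(7, 4) = 4
L (Max): max(-5, 3, 4) = 4
M (Max): max(0, 7) = 7
K (Min): min(4, 7, 4) = 4
G (Max): max(4, 4, -8) = 4
Root (Min): min(3, 4) = 3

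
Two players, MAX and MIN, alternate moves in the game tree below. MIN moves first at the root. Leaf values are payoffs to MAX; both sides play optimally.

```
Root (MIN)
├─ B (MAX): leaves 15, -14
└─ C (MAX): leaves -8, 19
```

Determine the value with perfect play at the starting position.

15

B (MAX): max(15, -14) = 15
C (MAX): max(-8, 19) = 19
Root (MIN): min(15, 19) = 15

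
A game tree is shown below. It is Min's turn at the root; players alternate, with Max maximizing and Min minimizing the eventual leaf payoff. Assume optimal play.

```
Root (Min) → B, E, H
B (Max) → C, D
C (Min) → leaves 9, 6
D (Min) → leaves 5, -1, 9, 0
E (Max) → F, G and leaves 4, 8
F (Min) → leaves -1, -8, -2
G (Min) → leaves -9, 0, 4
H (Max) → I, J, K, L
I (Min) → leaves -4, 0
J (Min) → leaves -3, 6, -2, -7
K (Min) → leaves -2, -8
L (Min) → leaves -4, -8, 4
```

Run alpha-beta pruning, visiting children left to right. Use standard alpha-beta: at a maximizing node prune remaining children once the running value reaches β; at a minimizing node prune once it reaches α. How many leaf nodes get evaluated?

18

C [α=-∞,β=+∞]: v=6
D [α=6,β=+∞]: v=5 after child 1 ≤ α → α-cutoff, skip 3
B [α=-∞,β=+∞]: v=6
F [α=-∞,β=6]: v=-8
G [α=-8,β=6]: v=-9 after child 1 ≤ α → α-cutoff, skip 2
E [α=-∞,β=6]: v=8
I [α=-∞,β=6]: v=-4
J [α=-4,β=6]: v=-7
K [α=-4,β=6]: v=-8
L [α=-4,β=6]: v=-4 after child 1 ≤ α → α-cutoff, skip 2
H [α=-∞,β=6]: v=-4
Root [α=-∞,β=+∞]: v=-4
Leaves evaluated: 18 of 25.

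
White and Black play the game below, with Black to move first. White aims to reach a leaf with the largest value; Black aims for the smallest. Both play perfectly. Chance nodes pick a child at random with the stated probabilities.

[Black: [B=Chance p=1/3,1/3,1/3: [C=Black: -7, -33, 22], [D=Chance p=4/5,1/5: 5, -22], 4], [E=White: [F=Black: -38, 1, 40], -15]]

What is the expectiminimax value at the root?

-15

C (Black): min(-7, -33, 22) = -33
D (Chance): 4/5·5 + 1/5·-22 = -0.4
B (Chance): 1/3·-33 + 1/3·-0.4 + 1/3·4 = -9.8
F (Black): min(-38, 1, 40) = -38
E (White): max(-38, -15) = -15
Root (Black): min(-9.8, -15) = -15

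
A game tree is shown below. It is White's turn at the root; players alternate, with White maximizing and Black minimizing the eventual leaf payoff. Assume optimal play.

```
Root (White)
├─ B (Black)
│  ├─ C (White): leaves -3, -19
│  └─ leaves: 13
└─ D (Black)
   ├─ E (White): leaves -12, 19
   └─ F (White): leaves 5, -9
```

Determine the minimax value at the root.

C (White): max(-3, -19) = -3
B (Black): min(-3, 13) = -3
E (White): max(-12, 19) = 19
F (White): max(5, -9) = 5
D (Black): min(19, 5) = 5
Root (White): max(-3, 5) = 5

5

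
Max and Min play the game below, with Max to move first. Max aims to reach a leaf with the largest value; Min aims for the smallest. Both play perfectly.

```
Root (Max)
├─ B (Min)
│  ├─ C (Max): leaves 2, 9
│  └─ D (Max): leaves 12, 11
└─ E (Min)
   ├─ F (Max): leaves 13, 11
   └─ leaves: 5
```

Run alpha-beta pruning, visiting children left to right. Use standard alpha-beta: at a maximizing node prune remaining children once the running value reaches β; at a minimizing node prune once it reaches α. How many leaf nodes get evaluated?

C [α=-∞,β=+∞]: v=9
D [α=-∞,β=9]: v=12 after child 1 ≥ β → β-cutoff, skip 1
B [α=-∞,β=+∞]: v=9
F [α=9,β=+∞]: v=13
E [α=9,β=+∞]: v=5
Root [α=-∞,β=+∞]: v=9
Leaves evaluated: 6 of 7.

6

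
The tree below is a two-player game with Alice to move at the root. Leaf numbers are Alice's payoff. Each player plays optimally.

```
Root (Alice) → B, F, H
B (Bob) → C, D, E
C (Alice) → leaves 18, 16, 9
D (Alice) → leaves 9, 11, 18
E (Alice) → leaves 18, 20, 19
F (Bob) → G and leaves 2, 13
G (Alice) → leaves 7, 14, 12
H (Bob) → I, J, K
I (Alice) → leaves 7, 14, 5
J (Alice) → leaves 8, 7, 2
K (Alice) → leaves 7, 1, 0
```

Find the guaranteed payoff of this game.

C (Alice): max(18, 16, 9) = 18
D (Alice): max(9, 11, 18) = 18
E (Alice): max(18, 20, 19) = 20
B (Bob): min(18, 18, 20) = 18
G (Alice): max(7, 14, 12) = 14
F (Bob): min(14, 2, 13) = 2
I (Alice): max(7, 14, 5) = 14
J (Alice): max(8, 7, 2) = 8
K (Alice): max(7, 1, 0) = 7
H (Bob): min(14, 8, 7) = 7
Root (Alice): max(18, 2, 7) = 18

18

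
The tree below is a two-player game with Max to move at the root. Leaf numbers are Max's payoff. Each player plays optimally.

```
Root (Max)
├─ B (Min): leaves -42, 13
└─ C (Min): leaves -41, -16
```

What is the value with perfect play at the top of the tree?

-41

B (Min): min(-42, 13) = -42
C (Min): min(-41, -16) = -41
Root (Max): max(-42, -41) = -41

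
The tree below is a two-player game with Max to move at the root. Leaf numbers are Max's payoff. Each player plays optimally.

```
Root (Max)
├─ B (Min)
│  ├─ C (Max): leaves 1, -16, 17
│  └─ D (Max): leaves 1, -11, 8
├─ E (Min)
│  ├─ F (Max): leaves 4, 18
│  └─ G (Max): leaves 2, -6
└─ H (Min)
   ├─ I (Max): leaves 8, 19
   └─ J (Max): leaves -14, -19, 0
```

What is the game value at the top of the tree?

C (Max): max(1, -16, 17) = 17
D (Max): max(1, -11, 8) = 8
B (Min): min(17, 8) = 8
F (Max): max(4, 18) = 18
G (Max): max(2, -6) = 2
E (Min): min(18, 2) = 2
I (Max): max(8, 19) = 19
J (Max): max(-14, -19, 0) = 0
H (Min): min(19, 0) = 0
Root (Max): max(8, 2, 0) = 8

8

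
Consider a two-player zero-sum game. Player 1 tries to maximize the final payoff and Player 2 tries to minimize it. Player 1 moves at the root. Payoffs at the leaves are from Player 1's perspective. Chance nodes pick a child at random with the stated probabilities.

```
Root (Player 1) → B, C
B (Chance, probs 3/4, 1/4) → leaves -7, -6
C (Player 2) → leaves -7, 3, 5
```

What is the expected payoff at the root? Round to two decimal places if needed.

-6.75

B (Chance): 3/4·-7 + 1/4·-6 = -6.75
C (Player 2): min(-7, 3, 5) = -7
Root (Player 1): max(-6.75, -7) = -6.75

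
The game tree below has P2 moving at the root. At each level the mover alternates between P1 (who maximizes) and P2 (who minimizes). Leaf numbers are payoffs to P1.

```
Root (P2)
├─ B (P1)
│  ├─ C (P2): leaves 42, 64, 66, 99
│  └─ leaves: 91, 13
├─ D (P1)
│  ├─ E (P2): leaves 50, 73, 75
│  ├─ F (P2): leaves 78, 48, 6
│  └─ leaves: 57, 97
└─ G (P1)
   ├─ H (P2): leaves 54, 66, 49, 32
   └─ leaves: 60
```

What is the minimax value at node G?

60

H: min(54, 66, 49, 32) = 32
G: max(32, 60) = 60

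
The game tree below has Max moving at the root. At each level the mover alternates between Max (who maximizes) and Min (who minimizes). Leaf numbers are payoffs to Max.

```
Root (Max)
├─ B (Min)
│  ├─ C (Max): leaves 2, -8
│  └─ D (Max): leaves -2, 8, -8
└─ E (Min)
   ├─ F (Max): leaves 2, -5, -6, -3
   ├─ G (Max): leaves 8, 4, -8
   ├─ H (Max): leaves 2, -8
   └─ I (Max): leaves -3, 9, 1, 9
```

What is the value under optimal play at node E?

2

F: max(2, -5, -6, -3) = 2
G: max(8, 4, -8) = 8
H: max(2, -8) = 2
I: max(-3, 9, 1, 9) = 9
E: min(2, 8, 2, 9) = 2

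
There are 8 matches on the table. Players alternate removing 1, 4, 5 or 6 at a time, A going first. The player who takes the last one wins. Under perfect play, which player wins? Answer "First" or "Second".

Positions where the player to move wins (W) vs loses (L):
i:   0  1  2  3  4  5  6  7  8
     L  W  L  W  W  W  W  W  W
Position 8 is W, so the first player wins.

First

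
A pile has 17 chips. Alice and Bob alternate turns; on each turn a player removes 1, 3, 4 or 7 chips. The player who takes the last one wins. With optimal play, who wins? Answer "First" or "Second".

Mark each pile size as W (mover wins) or L (mover loses):
i:   0  1  2  3  4  5  6  7  8  9 10 11 12 13 14 15 16 17
     L  W  L  W  W  W  W  W  L  W  L  W  W  W  W  W  L  W
Position 17 is W, so the first player wins.

First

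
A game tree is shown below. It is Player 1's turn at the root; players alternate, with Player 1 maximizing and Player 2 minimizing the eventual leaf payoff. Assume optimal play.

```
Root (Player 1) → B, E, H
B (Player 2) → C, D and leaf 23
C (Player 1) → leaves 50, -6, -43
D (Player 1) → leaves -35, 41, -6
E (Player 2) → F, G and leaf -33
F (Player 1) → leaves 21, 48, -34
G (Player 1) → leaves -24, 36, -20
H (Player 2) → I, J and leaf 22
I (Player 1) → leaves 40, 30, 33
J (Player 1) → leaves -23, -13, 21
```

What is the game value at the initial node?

C (Player 1): max(50, -6, -43) = 50
D (Player 1): max(-35, 41, -6) = 41
B (Player 2): min(50, 41, 23) = 23
F (Player 1): max(21, 48, -34) = 48
G (Player 1): max(-24, 36, -20) = 36
E (Player 2): min(48, 36, -33) = -33
I (Player 1): max(40, 30, 33) = 40
J (Player 1): max(-23, -13, 21) = 21
H (Player 2): min(40, 21, 22) = 21
Root (Player 1): max(23, -33, 21) = 23

23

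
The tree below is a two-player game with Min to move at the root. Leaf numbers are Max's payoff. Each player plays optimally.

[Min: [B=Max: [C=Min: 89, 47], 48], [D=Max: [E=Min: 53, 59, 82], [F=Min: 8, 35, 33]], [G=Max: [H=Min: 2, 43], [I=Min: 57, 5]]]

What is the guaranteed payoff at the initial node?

5

C (Min): min(89, 47) = 47
B (Max): max(47, 48) = 48
E (Min): min(53, 59, 82) = 53
F (Min): min(8, 35, 33) = 8
D (Max): max(53, 8) = 53
H (Min): min(2, 43) = 2
I (Min): min(57, 5) = 5
G (Max): max(2, 5) = 5
Root (Min): min(48, 53, 5) = 5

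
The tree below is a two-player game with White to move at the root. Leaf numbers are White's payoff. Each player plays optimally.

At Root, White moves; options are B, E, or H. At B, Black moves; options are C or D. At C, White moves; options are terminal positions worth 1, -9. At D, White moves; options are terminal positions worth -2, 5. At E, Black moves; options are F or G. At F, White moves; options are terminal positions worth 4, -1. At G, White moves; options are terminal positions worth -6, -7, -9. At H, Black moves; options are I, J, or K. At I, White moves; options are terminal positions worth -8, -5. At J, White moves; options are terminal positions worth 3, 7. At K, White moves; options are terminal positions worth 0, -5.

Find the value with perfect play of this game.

1

C (White): max(1, -9) = 1
D (White): max(-2, 5) = 5
B (Black): min(1, 5) = 1
F (White): max(4, -1) = 4
G (White): max(-6, -7, -9) = -6
E (Black): min(4, -6) = -6
I (White): max(-8, -5) = -5
J (White): max(3, 7) = 7
K (White): max(0, -5) = 0
H (Black): min(-5, 7, 0) = -5
Root (White): max(1, -6, -5) = 1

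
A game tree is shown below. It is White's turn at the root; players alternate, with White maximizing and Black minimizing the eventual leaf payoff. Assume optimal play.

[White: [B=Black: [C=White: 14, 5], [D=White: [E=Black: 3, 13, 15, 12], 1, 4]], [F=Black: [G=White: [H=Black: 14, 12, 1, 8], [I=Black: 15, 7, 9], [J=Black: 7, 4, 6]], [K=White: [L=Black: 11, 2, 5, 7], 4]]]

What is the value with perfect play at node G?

H: min(14, 12, 1, 8) = 1
I: min(15, 7, 9) = 7
J: min(7, 4, 6) = 4
G: max(1, 7, 4) = 7

7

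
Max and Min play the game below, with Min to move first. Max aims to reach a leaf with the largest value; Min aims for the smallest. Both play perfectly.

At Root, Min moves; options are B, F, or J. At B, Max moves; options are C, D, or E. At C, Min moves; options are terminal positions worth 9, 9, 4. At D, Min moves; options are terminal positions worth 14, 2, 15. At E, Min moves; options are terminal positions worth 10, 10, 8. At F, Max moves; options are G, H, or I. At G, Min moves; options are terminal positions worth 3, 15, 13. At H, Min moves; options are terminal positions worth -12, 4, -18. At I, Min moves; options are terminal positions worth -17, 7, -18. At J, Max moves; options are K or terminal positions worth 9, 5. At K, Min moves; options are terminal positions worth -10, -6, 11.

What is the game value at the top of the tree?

C (Min): min(9, 9, 4) = 4
D (Min): min(14, 2, 15) = 2
E (Min): min(10, 10, 8) = 8
B (Max): max(4, 2, 8) = 8
G (Min): min(3, 15, 13) = 3
H (Min): min(-12, 4, -18) = -18
I (Min): min(-17, 7, -18) = -18
F (Max): max(3, -18, -18) = 3
K (Min): min(-10, -6, 11) = -10
J (Max): max(-10, 9, 5) = 9
Root (Min): min(8, 3, 9) = 3

3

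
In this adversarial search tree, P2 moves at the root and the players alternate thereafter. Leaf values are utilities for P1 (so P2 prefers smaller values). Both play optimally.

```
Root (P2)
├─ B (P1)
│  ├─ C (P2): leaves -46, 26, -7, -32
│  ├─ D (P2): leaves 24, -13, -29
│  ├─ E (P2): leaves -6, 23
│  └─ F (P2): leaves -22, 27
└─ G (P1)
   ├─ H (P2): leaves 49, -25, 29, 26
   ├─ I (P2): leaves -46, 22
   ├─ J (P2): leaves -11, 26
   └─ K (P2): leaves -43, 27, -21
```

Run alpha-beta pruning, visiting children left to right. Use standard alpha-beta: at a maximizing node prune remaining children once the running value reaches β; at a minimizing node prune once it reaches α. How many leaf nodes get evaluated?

18

C [α=-∞,β=+∞]: v=-46
D [α=-46,β=+∞]: v=-29
E [α=-29,β=+∞]: v=-6
F [α=-6,β=+∞]: v=-22 after child 1 ≤ α → α-cutoff, skip 1
B [α=-∞,β=+∞]: v=-6
H [α=-∞,β=-6]: v=-25
I [α=-25,β=-6]: v=-46 after child 1 ≤ α → α-cutoff, skip 1
J [α=-25,β=-6]: v=-11
K [α=-11,β=-6]: v=-43 after child 1 ≤ α → α-cutoff, skip 2
G [α=-∞,β=-6]: v=-11
Root [α=-∞,β=+∞]: v=-11
Leaves evaluated: 18 of 22.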